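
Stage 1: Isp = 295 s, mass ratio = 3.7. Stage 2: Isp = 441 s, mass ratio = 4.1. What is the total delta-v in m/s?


dV1 = 295 * 9.81 * ln(3.7) = 3786.2 m/s
dV2 = 441 * 9.81 * ln(4.1) = 6104.2 m/s
Total dV = 3786.2 + 6104.2 = 9890.4 m/s ~ 9890 m/s

9890 m/s


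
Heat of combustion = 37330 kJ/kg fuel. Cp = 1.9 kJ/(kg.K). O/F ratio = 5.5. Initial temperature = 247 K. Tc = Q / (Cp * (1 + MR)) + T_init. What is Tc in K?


Tc = 37330 / (1.9 * (1 + 5.5)) + 247 = 3270 K

3270 K


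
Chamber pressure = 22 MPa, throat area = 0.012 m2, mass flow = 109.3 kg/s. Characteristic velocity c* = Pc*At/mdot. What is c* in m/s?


c* = 22e6 * 0.012 / 109.3 = 2415 m/s

2415 m/s


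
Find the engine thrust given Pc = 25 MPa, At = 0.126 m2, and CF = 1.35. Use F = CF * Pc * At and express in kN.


F = 1.35 * 25e6 * 0.126 = 4.2525e+06 N = 4252.5 kN

4252.5 kN


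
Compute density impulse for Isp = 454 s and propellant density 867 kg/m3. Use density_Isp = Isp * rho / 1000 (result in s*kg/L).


rho*Isp = 454 * 867 / 1000 = 394 s*kg/L

394 s*kg/L


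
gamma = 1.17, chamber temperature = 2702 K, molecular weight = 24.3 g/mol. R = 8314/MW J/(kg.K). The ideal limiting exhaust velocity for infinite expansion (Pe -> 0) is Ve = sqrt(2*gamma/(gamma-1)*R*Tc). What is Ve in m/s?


R = 8314 / 24.3 = 342.14 J/(kg.K)
Ve = sqrt(2 * 1.17 / (1.17 - 1) * 342.14 * 2702) = 3567 m/s

3567 m/s


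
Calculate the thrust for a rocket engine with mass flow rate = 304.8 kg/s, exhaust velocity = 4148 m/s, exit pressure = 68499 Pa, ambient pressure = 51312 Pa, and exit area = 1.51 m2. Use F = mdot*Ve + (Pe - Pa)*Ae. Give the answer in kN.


F = 304.8 * 4148 + (68499 - 51312) * 1.51 = 1.2903e+06 N = 1290.3 kN

1290.3 kN


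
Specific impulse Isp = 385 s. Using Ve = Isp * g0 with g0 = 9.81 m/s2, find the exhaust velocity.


Ve = Isp * g0 = 385 * 9.81 = 3776.9 m/s

3776.9 m/s


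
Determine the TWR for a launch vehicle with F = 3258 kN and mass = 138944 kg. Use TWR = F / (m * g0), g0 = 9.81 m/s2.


TWR = 3258000 / (138944 * 9.81) = 2.39

2.39


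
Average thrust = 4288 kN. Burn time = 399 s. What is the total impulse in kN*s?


It = 4288 * 399 = 1710912 kN*s

1710912 kN*s


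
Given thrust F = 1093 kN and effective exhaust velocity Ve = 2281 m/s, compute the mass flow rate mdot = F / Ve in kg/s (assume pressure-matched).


mdot = F / Ve = 1093000 / 2281 = 479.2 kg/s

479.2 kg/s


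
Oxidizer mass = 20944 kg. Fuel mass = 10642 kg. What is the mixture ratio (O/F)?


MR = 20944 / 10642 = 1.97

1.97


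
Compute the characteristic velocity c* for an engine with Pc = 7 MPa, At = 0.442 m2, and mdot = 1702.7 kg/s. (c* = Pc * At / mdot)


c* = 7e6 * 0.442 / 1702.7 = 1817 m/s

1817 m/s


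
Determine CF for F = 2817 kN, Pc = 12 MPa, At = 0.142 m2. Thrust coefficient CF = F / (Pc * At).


CF = 2817000 / (12e6 * 0.142) = 1.65

1.65


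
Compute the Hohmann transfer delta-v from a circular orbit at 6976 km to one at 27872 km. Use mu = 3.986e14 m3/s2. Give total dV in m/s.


V1 = sqrt(mu/r1) = 7559.02 m/s
dV1 = V1*(sqrt(2*r2/(r1+r2)) - 1) = 2001.37 m/s
V2 = sqrt(mu/r2) = 3781.68 m/s
dV2 = V2*(1 - sqrt(2*r1/(r1+r2))) = 1388.84 m/s
Total dV = 3390 m/s

3390 m/s


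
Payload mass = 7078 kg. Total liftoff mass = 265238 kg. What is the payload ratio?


PR = 7078 / 265238 = 0.0267

0.0267


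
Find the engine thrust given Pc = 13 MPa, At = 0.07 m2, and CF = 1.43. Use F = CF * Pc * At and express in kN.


F = 1.43 * 13e6 * 0.07 = 1.3013e+06 N = 1301.3 kN

1301.3 kN


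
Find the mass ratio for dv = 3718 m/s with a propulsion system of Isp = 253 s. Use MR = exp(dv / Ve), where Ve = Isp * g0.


Ve = 253 * 9.81 = 2481.93 m/s
MR = exp(3718 / 2481.93) = 4.473

4.473


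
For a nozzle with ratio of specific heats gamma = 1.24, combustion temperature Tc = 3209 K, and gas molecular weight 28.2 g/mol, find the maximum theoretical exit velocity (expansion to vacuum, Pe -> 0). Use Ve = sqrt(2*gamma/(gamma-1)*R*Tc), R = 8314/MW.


R = 8314 / 28.2 = 294.82 J/(kg.K)
Ve = sqrt(2 * 1.24 / (1.24 - 1) * 294.82 * 3209) = 3127 m/s

3127 m/s


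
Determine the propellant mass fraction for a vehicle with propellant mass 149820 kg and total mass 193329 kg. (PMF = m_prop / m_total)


PMF = 149820 / 193329 = 0.775

0.775


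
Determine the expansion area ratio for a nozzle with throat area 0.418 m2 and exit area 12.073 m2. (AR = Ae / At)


AR = 12.073 / 0.418 = 28.9

28.9


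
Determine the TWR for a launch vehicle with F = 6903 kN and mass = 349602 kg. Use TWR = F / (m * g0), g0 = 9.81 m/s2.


TWR = 6903000 / (349602 * 9.81) = 2.01

2.01


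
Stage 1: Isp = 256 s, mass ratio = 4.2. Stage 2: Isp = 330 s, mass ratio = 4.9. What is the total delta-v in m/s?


dV1 = 256 * 9.81 * ln(4.2) = 3604.0 m/s
dV2 = 330 * 9.81 * ln(4.9) = 5144.8 m/s
Total dV = 3604.0 + 5144.8 = 8748.8 m/s ~ 8749 m/s

8749 m/s


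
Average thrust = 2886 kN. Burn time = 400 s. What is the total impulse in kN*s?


It = 2886 * 400 = 1154400 kN*s

1154400 kN*s


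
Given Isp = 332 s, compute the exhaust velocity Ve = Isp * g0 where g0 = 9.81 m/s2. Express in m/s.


Ve = Isp * g0 = 332 * 9.81 = 3256.9 m/s

3256.9 m/s


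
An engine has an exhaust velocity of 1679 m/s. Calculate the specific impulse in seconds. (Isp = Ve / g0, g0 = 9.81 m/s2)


Isp = Ve / g0 = 1679 / 9.81 = 171.2 s

171.2 s


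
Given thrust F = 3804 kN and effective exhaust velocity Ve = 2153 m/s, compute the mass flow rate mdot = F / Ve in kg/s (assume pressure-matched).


mdot = F / Ve = 3804000 / 2153 = 1766.8 kg/s

1766.8 kg/s


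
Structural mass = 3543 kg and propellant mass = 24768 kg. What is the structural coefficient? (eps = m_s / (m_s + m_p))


eps = 3543 / (3543 + 24768) = 0.1251

0.1251


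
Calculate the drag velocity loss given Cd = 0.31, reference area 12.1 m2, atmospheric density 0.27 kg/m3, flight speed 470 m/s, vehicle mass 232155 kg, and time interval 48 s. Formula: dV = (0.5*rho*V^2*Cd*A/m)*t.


D = 0.5 * 0.27 * 470^2 * 0.31 * 12.1 = 111860.45 N
a = 111860.45 / 232155 = 0.4818 m/s2
dV = 0.4818 * 48 = 23.1 m/s

23.1 m/s


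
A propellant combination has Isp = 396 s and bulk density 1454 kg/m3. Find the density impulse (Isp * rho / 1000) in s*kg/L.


rho*Isp = 396 * 1454 / 1000 = 576 s*kg/L

576 s*kg/L


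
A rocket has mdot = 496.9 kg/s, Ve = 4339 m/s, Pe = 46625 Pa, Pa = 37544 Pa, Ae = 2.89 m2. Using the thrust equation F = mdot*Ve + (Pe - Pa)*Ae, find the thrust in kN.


F = 496.9 * 4339 + (46625 - 37544) * 2.89 = 2.1823e+06 N = 2182.3 kN

2182.3 kN


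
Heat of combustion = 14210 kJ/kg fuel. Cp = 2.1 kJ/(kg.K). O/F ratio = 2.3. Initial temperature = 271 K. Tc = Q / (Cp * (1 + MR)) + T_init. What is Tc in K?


Tc = 14210 / (2.1 * (1 + 2.3)) + 271 = 2322 K

2322 K


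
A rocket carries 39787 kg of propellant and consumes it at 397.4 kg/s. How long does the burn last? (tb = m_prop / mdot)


tb = 39787 / 397.4 = 100.1 s

100.1 s


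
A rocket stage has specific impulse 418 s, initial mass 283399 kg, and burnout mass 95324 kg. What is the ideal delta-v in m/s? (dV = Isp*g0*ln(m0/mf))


Ve = 418 * 9.81 = 4100.58 m/s
dV = 4100.58 * ln(283399/95324) = 4468 m/s

4468 m/s


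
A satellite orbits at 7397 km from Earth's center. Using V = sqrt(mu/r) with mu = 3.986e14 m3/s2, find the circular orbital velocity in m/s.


V = sqrt(3.986e14 / 7397000) = 7341 m/s

7341 m/s


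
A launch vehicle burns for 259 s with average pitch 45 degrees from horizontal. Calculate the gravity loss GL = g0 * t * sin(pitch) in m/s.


GL = 9.81 * 259 * sin(45 deg) = 1797 m/s

1797 m/s


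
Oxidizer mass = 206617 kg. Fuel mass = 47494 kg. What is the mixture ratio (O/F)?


MR = 206617 / 47494 = 4.35

4.35


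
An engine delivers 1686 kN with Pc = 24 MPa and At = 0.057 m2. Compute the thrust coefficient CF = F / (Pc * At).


CF = 1686000 / (24e6 * 0.057) = 1.23

1.23


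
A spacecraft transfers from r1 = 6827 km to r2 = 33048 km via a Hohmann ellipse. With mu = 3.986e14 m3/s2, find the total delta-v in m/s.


V1 = sqrt(mu/r1) = 7641.06 m/s
dV1 = V1*(sqrt(2*r2/(r1+r2)) - 1) = 2196.58 m/s
V2 = sqrt(mu/r2) = 3472.93 m/s
dV2 = V2*(1 - sqrt(2*r1/(r1+r2))) = 1440.69 m/s
Total dV = 3637 m/s

3637 m/s


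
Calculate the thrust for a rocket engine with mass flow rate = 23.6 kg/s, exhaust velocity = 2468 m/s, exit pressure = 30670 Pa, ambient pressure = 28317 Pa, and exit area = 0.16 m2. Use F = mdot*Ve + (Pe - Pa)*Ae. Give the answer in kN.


F = 23.6 * 2468 + (30670 - 28317) * 0.16 = 58621.0 N = 58.6 kN

58.6 kN


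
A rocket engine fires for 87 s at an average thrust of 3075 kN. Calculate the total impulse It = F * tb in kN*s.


It = 3075 * 87 = 267525 kN*s

267525 kN*s


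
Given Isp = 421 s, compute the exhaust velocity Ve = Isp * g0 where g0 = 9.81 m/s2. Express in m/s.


Ve = Isp * g0 = 421 * 9.81 = 4130.0 m/s

4130.0 m/s


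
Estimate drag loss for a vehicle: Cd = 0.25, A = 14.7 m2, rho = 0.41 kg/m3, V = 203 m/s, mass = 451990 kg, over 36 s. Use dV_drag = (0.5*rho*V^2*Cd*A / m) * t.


D = 0.5 * 0.41 * 203^2 * 0.25 * 14.7 = 31045.83 N
a = 31045.83 / 451990 = 0.0687 m/s2
dV = 0.0687 * 36 = 2.5 m/s

2.5 m/s


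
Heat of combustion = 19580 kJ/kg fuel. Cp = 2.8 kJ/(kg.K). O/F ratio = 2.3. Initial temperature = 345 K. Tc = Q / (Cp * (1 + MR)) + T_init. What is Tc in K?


Tc = 19580 / (2.8 * (1 + 2.3)) + 345 = 2464 K

2464 K


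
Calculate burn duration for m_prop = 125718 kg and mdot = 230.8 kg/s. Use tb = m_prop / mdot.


tb = 125718 / 230.8 = 544.7 s

544.7 s


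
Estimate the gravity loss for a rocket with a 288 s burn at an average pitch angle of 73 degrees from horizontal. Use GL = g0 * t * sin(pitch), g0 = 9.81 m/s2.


GL = 9.81 * 288 * sin(73 deg) = 2702 m/s

2702 m/s


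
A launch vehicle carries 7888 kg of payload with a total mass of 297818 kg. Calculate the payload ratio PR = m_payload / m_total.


PR = 7888 / 297818 = 0.0265

0.0265


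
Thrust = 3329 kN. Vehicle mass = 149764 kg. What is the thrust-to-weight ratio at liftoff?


TWR = 3329000 / (149764 * 9.81) = 2.27

2.27


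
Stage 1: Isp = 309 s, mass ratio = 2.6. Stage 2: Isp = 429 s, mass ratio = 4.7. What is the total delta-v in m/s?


dV1 = 309 * 9.81 * ln(2.6) = 2896.4 m/s
dV2 = 429 * 9.81 * ln(4.7) = 6512.9 m/s
Total dV = 2896.4 + 6512.9 = 9409.3 m/s ~ 9409 m/s

9409 m/s


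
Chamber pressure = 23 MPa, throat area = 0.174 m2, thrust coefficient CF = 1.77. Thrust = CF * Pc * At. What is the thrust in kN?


F = 1.77 * 23e6 * 0.174 = 7.0835e+06 N = 7083.5 kN

7083.5 kN


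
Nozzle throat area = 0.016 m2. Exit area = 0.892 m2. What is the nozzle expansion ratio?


AR = 0.892 / 0.016 = 55.8

55.8


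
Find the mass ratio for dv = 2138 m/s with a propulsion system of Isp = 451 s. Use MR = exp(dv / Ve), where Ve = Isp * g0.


Ve = 451 * 9.81 = 4424.31 m/s
MR = exp(2138 / 4424.31) = 1.621

1.621


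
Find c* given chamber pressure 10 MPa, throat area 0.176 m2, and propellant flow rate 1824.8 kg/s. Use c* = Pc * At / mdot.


c* = 10e6 * 0.176 / 1824.8 = 964 m/s

964 m/s


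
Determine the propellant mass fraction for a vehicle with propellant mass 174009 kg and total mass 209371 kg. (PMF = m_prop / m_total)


PMF = 174009 / 209371 = 0.831

0.831


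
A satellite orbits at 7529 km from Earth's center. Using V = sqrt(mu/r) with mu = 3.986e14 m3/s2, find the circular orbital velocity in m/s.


V = sqrt(3.986e14 / 7529000) = 7276 m/s

7276 m/s


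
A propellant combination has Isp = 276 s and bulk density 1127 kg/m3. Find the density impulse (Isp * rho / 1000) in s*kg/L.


rho*Isp = 276 * 1127 / 1000 = 311 s*kg/L

311 s*kg/L


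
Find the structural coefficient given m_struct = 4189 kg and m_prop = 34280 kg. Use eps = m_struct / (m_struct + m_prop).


eps = 4189 / (4189 + 34280) = 0.1089

0.1089


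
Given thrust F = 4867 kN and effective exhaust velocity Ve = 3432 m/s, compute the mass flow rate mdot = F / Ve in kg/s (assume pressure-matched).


mdot = F / Ve = 4867000 / 3432 = 1418.1 kg/s

1418.1 kg/s


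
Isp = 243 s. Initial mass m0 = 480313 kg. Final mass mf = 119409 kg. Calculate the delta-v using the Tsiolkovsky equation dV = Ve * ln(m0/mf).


Ve = 243 * 9.81 = 2383.83 m/s
dV = 2383.83 * ln(480313/119409) = 3318 m/s

3318 m/s


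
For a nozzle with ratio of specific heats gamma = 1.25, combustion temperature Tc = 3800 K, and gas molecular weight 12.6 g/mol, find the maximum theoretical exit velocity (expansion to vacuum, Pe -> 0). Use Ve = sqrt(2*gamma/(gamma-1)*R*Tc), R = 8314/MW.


R = 8314 / 12.6 = 659.84 J/(kg.K)
Ve = sqrt(2 * 1.25 / (1.25 - 1) * 659.84 * 3800) = 5007 m/s

5007 m/s


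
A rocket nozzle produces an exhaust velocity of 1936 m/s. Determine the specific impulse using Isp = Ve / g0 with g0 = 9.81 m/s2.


Isp = Ve / g0 = 1936 / 9.81 = 197.3 s

197.3 s


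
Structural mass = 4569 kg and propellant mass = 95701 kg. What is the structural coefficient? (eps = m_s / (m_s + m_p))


eps = 4569 / (4569 + 95701) = 0.0456

0.0456


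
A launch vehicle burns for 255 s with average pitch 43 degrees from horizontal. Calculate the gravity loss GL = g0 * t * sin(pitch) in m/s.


GL = 9.81 * 255 * sin(43 deg) = 1706 m/s

1706 m/s


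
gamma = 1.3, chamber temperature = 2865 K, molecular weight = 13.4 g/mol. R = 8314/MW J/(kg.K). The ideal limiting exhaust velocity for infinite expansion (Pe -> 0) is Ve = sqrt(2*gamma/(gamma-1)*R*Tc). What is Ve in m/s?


R = 8314 / 13.4 = 620.45 J/(kg.K)
Ve = sqrt(2 * 1.3 / (1.3 - 1) * 620.45 * 2865) = 3925 m/s

3925 m/s


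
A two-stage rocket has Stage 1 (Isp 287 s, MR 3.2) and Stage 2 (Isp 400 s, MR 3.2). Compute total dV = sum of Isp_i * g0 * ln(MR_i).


dV1 = 287 * 9.81 * ln(3.2) = 3274.8 m/s
dV2 = 400 * 9.81 * ln(3.2) = 4564.2 m/s
Total dV = 3274.8 + 4564.2 = 7839.0 m/s ~ 7839 m/s

7839 m/s


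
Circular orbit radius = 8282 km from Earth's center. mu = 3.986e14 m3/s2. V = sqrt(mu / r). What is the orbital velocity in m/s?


V = sqrt(3.986e14 / 8282000) = 6937 m/s

6937 m/s


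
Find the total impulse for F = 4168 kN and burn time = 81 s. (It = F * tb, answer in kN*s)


It = 4168 * 81 = 337608 kN*s

337608 kN*s


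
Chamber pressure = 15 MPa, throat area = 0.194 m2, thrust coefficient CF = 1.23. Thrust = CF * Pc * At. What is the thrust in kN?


F = 1.23 * 15e6 * 0.194 = 3.5793e+06 N = 3579.3 kN

3579.3 kN


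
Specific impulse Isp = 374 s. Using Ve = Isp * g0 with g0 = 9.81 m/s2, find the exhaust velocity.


Ve = Isp * g0 = 374 * 9.81 = 3668.9 m/s

3668.9 m/s


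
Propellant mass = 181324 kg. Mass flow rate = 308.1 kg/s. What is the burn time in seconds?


tb = 181324 / 308.1 = 588.5 s

588.5 s


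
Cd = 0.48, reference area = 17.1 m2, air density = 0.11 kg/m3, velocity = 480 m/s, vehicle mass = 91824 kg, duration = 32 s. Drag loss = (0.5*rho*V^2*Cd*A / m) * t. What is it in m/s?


D = 0.5 * 0.11 * 480^2 * 0.48 * 17.1 = 104011.78 N
a = 104011.78 / 91824 = 1.1327 m/s2
dV = 1.1327 * 32 = 36.2 m/s

36.2 m/s


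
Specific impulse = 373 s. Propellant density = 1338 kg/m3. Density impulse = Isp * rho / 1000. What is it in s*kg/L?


rho*Isp = 373 * 1338 / 1000 = 499 s*kg/L

499 s*kg/L


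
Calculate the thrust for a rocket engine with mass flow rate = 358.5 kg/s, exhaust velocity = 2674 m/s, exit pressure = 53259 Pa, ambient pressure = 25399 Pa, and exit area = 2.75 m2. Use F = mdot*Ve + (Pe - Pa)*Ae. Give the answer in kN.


F = 358.5 * 2674 + (53259 - 25399) * 2.75 = 1.0352e+06 N = 1035.2 kN

1035.2 kN


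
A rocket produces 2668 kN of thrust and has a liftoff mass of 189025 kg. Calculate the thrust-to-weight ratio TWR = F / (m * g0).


TWR = 2668000 / (189025 * 9.81) = 1.44

1.44


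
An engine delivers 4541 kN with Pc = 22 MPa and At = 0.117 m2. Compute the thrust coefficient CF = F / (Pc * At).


CF = 4541000 / (22e6 * 0.117) = 1.76

1.76


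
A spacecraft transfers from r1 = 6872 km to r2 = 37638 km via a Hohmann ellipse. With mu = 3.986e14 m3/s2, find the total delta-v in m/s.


V1 = sqrt(mu/r1) = 7616.0 m/s
dV1 = V1*(sqrt(2*r2/(r1+r2)) - 1) = 2288.36 m/s
V2 = sqrt(mu/r2) = 3254.28 m/s
dV2 = V2*(1 - sqrt(2*r1/(r1+r2))) = 1445.93 m/s
Total dV = 3734 m/s

3734 m/s


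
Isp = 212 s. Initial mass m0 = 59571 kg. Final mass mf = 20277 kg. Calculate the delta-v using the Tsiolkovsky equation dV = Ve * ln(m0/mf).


Ve = 212 * 9.81 = 2079.72 m/s
dV = 2079.72 * ln(59571/20277) = 2241 m/s

2241 m/s


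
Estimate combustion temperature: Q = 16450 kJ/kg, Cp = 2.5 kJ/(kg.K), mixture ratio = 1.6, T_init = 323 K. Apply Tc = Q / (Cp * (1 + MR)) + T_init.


Tc = 16450 / (2.5 * (1 + 1.6)) + 323 = 2854 K

2854 K


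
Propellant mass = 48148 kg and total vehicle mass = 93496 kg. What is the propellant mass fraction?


PMF = 48148 / 93496 = 0.515

0.515


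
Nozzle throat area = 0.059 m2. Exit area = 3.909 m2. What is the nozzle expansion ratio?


AR = 3.909 / 0.059 = 66.3

66.3


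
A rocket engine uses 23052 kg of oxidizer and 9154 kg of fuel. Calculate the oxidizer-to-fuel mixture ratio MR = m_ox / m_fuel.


MR = 23052 / 9154 = 2.52

2.52


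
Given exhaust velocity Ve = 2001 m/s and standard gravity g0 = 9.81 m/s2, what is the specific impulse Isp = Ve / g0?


Isp = Ve / g0 = 2001 / 9.81 = 204.0 s

204.0 s


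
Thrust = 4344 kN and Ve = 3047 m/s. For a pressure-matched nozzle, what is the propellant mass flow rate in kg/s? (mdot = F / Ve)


mdot = F / Ve = 4344000 / 3047 = 1425.7 kg/s

1425.7 kg/s


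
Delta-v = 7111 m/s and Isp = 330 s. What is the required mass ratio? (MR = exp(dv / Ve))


Ve = 330 * 9.81 = 3237.3 m/s
MR = exp(7111 / 3237.3) = 8.994

8.994


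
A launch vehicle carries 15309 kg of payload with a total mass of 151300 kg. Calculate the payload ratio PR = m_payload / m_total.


PR = 15309 / 151300 = 0.1012

0.1012


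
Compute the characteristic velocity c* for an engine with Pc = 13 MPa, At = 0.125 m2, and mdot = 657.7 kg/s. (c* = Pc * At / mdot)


c* = 13e6 * 0.125 / 657.7 = 2471 m/s

2471 m/s


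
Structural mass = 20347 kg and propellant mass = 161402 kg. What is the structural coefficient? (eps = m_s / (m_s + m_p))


eps = 20347 / (20347 + 161402) = 0.112

0.112


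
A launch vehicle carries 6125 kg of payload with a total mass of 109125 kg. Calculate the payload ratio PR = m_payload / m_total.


PR = 6125 / 109125 = 0.0561

0.0561


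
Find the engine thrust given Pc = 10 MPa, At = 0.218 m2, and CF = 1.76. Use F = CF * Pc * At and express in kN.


F = 1.76 * 10e6 * 0.218 = 3.8368e+06 N = 3836.8 kN

3836.8 kN


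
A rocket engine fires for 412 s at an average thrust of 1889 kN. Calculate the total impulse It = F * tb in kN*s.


It = 1889 * 412 = 778268 kN*s

778268 kN*s


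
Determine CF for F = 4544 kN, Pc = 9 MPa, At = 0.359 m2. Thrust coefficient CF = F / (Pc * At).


CF = 4544000 / (9e6 * 0.359) = 1.41

1.41


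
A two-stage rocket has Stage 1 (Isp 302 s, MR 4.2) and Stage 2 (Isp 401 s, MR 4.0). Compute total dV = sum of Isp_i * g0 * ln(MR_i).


dV1 = 302 * 9.81 * ln(4.2) = 4251.6 m/s
dV2 = 401 * 9.81 * ln(4.0) = 5453.4 m/s
Total dV = 4251.6 + 5453.4 = 9705.0 m/s ~ 9705 m/s

9705 m/s


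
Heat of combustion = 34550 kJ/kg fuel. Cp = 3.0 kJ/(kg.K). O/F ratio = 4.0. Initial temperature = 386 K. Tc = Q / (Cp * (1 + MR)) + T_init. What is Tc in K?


Tc = 34550 / (3.0 * (1 + 4.0)) + 386 = 2689 K

2689 K


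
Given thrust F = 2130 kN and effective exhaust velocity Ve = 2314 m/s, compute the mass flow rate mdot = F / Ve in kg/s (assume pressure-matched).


mdot = F / Ve = 2130000 / 2314 = 920.5 kg/s

920.5 kg/s


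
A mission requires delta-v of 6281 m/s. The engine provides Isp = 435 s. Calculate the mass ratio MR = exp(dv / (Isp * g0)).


Ve = 435 * 9.81 = 4267.35 m/s
MR = exp(6281 / 4267.35) = 4.357

4.357


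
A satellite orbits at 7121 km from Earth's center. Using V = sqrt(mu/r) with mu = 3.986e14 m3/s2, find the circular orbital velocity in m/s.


V = sqrt(3.986e14 / 7121000) = 7482 m/s

7482 m/s


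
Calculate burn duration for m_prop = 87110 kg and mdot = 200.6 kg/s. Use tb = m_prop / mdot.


tb = 87110 / 200.6 = 434.2 s

434.2 s


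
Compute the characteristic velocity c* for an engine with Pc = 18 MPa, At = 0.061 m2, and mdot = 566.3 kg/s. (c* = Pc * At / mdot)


c* = 18e6 * 0.061 / 566.3 = 1939 m/s

1939 m/s


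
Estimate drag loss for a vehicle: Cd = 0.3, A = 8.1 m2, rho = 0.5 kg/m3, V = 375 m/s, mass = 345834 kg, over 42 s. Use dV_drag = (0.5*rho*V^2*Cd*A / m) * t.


D = 0.5 * 0.5 * 375^2 * 0.3 * 8.1 = 85429.69 N
a = 85429.69 / 345834 = 0.247 m/s2
dV = 0.247 * 42 = 10.4 m/s

10.4 m/s


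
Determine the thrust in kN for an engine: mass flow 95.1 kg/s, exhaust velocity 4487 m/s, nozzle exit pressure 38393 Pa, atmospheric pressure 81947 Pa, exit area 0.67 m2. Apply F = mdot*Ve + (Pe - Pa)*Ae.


F = 95.1 * 4487 + (38393 - 81947) * 0.67 = 397533.0 N = 397.5 kN

397.5 kN


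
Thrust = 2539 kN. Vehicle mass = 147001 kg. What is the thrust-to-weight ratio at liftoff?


TWR = 2539000 / (147001 * 9.81) = 1.76

1.76


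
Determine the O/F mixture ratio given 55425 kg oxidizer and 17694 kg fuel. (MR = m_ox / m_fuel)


MR = 55425 / 17694 = 3.13

3.13


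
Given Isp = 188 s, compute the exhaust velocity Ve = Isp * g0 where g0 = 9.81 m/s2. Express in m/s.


Ve = Isp * g0 = 188 * 9.81 = 1844.3 m/s

1844.3 m/s


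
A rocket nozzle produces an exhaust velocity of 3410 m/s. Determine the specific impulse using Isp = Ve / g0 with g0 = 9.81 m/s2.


Isp = Ve / g0 = 3410 / 9.81 = 347.6 s

347.6 s


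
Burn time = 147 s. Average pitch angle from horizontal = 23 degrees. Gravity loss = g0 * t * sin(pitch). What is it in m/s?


GL = 9.81 * 147 * sin(23 deg) = 563 m/s

563 m/s


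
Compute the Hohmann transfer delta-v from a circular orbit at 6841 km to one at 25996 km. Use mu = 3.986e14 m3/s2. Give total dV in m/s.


V1 = sqrt(mu/r1) = 7633.24 m/s
dV1 = V1*(sqrt(2*r2/(r1+r2)) - 1) = 1971.72 m/s
V2 = sqrt(mu/r2) = 3915.75 m/s
dV2 = V2*(1 - sqrt(2*r1/(r1+r2))) = 1388.15 m/s
Total dV = 3360 m/s

3360 m/s


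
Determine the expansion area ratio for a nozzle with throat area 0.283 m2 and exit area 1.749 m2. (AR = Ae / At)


AR = 1.749 / 0.283 = 6.2

6.2


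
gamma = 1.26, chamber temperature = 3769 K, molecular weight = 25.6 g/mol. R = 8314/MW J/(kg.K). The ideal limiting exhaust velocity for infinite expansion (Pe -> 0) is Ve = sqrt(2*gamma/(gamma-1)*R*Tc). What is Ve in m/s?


R = 8314 / 25.6 = 324.77 J/(kg.K)
Ve = sqrt(2 * 1.26 / (1.26 - 1) * 324.77 * 3769) = 3444 m/s

3444 m/s


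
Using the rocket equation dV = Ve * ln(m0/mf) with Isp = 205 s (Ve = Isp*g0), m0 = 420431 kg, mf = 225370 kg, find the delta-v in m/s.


Ve = 205 * 9.81 = 2011.05 m/s
dV = 2011.05 * ln(420431/225370) = 1254 m/s

1254 m/s


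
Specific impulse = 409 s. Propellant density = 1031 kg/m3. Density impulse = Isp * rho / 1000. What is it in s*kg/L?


rho*Isp = 409 * 1031 / 1000 = 422 s*kg/L

422 s*kg/L


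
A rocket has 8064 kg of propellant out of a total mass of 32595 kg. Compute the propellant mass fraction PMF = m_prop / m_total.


PMF = 8064 / 32595 = 0.247

0.247


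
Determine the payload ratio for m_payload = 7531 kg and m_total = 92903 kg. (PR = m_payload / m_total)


PR = 7531 / 92903 = 0.0811

0.0811


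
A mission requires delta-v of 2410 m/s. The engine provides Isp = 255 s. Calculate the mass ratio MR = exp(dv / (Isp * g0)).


Ve = 255 * 9.81 = 2501.55 m/s
MR = exp(2410 / 2501.55) = 2.621

2.621


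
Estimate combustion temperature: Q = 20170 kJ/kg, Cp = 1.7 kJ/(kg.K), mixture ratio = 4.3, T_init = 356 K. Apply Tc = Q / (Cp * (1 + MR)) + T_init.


Tc = 20170 / (1.7 * (1 + 4.3)) + 356 = 2595 K

2595 K


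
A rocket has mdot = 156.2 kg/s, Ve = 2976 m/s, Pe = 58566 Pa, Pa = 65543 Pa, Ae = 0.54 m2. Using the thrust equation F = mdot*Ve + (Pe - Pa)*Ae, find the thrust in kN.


F = 156.2 * 2976 + (58566 - 65543) * 0.54 = 461084.0 N = 461.1 kN

461.1 kN


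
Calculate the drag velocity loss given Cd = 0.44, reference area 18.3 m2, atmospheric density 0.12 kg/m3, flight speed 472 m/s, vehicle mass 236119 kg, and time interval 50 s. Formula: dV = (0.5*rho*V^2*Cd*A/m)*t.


D = 0.5 * 0.12 * 472^2 * 0.44 * 18.3 = 107631.41 N
a = 107631.41 / 236119 = 0.4558 m/s2
dV = 0.4558 * 50 = 22.8 m/s

22.8 m/s


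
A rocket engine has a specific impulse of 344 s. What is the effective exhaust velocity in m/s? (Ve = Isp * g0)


Ve = Isp * g0 = 344 * 9.81 = 3374.6 m/s

3374.6 m/s


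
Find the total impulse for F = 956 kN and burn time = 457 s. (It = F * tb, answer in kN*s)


It = 956 * 457 = 436892 kN*s

436892 kN*s


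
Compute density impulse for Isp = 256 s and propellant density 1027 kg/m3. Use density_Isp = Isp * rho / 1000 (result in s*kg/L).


rho*Isp = 256 * 1027 / 1000 = 263 s*kg/L

263 s*kg/L


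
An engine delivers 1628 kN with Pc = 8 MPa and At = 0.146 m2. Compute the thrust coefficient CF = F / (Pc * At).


CF = 1628000 / (8e6 * 0.146) = 1.39

1.39


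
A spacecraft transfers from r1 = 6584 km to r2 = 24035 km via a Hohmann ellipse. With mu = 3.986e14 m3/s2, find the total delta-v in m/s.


V1 = sqrt(mu/r1) = 7780.79 m/s
dV1 = V1*(sqrt(2*r2/(r1+r2)) - 1) = 1968.33 m/s
V2 = sqrt(mu/r2) = 4072.36 m/s
dV2 = V2*(1 - sqrt(2*r1/(r1+r2))) = 1401.75 m/s
Total dV = 3370 m/s

3370 m/s


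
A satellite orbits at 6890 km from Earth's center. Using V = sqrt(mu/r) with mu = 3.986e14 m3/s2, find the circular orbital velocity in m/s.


V = sqrt(3.986e14 / 6890000) = 7606 m/s

7606 m/s


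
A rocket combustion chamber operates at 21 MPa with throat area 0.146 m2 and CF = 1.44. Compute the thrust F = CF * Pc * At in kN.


F = 1.44 * 21e6 * 0.146 = 4.4150e+06 N = 4415.0 kN

4415.0 kN


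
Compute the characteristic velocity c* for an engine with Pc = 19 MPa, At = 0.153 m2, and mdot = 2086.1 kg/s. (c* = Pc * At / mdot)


c* = 19e6 * 0.153 / 2086.1 = 1394 m/s

1394 m/s


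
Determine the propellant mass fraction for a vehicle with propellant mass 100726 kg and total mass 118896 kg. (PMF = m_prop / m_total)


PMF = 100726 / 118896 = 0.847

0.847


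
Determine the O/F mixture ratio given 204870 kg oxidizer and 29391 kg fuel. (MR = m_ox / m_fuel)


MR = 204870 / 29391 = 6.97

6.97


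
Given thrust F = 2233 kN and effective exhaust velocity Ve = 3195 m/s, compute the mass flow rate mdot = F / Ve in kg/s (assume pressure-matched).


mdot = F / Ve = 2233000 / 3195 = 698.9 kg/s

698.9 kg/s


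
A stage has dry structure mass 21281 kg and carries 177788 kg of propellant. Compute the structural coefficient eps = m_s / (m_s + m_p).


eps = 21281 / (21281 + 177788) = 0.1069

0.1069


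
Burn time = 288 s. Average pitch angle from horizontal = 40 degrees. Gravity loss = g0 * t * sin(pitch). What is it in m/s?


GL = 9.81 * 288 * sin(40 deg) = 1816 m/s

1816 m/s


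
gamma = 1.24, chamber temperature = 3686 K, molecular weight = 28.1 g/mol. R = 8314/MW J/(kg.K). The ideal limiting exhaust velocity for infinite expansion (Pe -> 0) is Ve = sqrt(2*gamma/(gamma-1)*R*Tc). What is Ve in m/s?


R = 8314 / 28.1 = 295.87 J/(kg.K)
Ve = sqrt(2 * 1.24 / (1.24 - 1) * 295.87 * 3686) = 3357 m/s

3357 m/s


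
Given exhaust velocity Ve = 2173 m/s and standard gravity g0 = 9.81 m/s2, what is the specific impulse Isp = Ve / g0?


Isp = Ve / g0 = 2173 / 9.81 = 221.5 s

221.5 s


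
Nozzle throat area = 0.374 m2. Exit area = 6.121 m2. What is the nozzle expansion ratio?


AR = 6.121 / 0.374 = 16.4

16.4


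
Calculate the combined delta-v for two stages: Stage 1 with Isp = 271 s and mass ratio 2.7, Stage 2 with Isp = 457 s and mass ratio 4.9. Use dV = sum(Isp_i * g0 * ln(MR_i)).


dV1 = 271 * 9.81 * ln(2.7) = 2640.6 m/s
dV2 = 457 * 9.81 * ln(4.9) = 7124.8 m/s
Total dV = 2640.6 + 7124.8 = 9765.4 m/s ~ 9765 m/s

9765 m/s


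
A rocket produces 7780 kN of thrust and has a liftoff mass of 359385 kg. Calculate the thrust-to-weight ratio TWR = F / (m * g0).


TWR = 7780000 / (359385 * 9.81) = 2.21

2.21


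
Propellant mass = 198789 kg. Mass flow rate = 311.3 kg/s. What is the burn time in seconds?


tb = 198789 / 311.3 = 638.6 s

638.6 s


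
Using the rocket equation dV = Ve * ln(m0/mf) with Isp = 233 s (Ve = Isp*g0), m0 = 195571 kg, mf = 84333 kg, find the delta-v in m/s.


Ve = 233 * 9.81 = 2285.73 m/s
dV = 2285.73 * ln(195571/84333) = 1923 m/s

1923 m/s


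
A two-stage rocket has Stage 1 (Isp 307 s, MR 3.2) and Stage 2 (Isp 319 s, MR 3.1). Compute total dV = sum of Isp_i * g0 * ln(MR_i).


dV1 = 307 * 9.81 * ln(3.2) = 3503.0 m/s
dV2 = 319 * 9.81 * ln(3.1) = 3540.6 m/s
Total dV = 3503.0 + 3540.6 = 7043.6 m/s ~ 7044 m/s

7044 m/s


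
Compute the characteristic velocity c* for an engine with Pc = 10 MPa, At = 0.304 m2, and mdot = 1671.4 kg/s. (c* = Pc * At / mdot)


c* = 10e6 * 0.304 / 1671.4 = 1819 m/s

1819 m/s


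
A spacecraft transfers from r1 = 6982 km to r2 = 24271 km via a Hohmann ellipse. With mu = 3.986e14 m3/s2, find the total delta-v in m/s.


V1 = sqrt(mu/r1) = 7555.77 m/s
dV1 = V1*(sqrt(2*r2/(r1+r2)) - 1) = 1860.78 m/s
V2 = sqrt(mu/r2) = 4052.52 m/s
dV2 = V2*(1 - sqrt(2*r1/(r1+r2))) = 1343.67 m/s
Total dV = 3204 m/s

3204 m/s


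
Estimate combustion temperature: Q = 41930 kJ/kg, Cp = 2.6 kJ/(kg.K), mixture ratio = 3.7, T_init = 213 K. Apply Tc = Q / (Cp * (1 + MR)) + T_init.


Tc = 41930 / (2.6 * (1 + 3.7)) + 213 = 3644 K

3644 K


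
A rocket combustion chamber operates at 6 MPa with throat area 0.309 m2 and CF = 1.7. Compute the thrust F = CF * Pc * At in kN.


F = 1.7 * 6e6 * 0.309 = 3.1518e+06 N = 3151.8 kN

3151.8 kN


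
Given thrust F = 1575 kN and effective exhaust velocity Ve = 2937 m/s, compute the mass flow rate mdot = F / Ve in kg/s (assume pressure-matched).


mdot = F / Ve = 1575000 / 2937 = 536.3 kg/s

536.3 kg/s


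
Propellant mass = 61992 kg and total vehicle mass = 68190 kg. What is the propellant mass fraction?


PMF = 61992 / 68190 = 0.909

0.909


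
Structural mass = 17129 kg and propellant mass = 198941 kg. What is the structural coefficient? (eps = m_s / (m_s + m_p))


eps = 17129 / (17129 + 198941) = 0.0793

0.0793


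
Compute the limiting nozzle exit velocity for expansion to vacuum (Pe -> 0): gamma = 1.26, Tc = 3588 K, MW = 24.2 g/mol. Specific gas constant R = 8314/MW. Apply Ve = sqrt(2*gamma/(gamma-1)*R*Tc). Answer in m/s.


R = 8314 / 24.2 = 343.55 J/(kg.K)
Ve = sqrt(2 * 1.26 / (1.26 - 1) * 343.55 * 3588) = 3457 m/s

3457 m/s


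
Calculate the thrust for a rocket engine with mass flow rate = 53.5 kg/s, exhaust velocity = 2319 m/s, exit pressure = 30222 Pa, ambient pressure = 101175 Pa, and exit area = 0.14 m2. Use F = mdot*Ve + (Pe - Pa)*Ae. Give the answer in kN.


F = 53.5 * 2319 + (30222 - 101175) * 0.14 = 114133.0 N = 114.1 kN

114.1 kN


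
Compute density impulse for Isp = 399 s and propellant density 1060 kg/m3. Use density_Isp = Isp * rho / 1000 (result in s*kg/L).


rho*Isp = 399 * 1060 / 1000 = 423 s*kg/L

423 s*kg/L


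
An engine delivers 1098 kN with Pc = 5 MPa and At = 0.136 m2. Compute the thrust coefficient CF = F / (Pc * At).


CF = 1098000 / (5e6 * 0.136) = 1.61

1.61


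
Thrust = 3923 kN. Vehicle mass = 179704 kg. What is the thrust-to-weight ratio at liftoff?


TWR = 3923000 / (179704 * 9.81) = 2.23

2.23


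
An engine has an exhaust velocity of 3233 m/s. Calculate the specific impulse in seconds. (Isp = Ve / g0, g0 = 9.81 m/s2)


Isp = Ve / g0 = 3233 / 9.81 = 329.6 s

329.6 s


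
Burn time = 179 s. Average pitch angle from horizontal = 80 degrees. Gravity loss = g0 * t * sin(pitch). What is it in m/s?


GL = 9.81 * 179 * sin(80 deg) = 1729 m/s

1729 m/s


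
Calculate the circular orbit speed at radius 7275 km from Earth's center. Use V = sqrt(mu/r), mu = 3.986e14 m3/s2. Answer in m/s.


V = sqrt(3.986e14 / 7275000) = 7402 m/s

7402 m/s


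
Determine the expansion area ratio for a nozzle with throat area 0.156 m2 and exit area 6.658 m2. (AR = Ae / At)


AR = 6.658 / 0.156 = 42.7

42.7


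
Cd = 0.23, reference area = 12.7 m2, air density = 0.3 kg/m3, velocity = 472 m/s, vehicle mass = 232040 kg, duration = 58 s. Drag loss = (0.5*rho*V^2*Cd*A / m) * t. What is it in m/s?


D = 0.5 * 0.3 * 472^2 * 0.23 * 12.7 = 97612.81 N
a = 97612.81 / 232040 = 0.4207 m/s2
dV = 0.4207 * 58 = 24.4 m/s

24.4 m/s


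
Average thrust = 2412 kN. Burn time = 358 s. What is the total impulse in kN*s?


It = 2412 * 358 = 863496 kN*s

863496 kN*s


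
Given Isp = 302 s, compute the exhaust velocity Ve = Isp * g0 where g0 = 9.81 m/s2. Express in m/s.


Ve = Isp * g0 = 302 * 9.81 = 2962.6 m/s

2962.6 m/s


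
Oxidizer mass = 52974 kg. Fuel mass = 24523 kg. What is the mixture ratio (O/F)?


MR = 52974 / 24523 = 2.16

2.16


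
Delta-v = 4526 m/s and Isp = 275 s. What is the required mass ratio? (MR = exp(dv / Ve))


Ve = 275 * 9.81 = 2697.75 m/s
MR = exp(4526 / 2697.75) = 5.353

5.353


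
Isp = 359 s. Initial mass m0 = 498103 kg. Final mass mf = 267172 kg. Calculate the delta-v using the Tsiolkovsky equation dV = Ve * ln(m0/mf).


Ve = 359 * 9.81 = 3521.79 m/s
dV = 3521.79 * ln(498103/267172) = 2194 m/s

2194 m/s


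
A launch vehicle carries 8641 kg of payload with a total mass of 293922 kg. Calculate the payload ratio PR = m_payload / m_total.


PR = 8641 / 293922 = 0.0294

0.0294


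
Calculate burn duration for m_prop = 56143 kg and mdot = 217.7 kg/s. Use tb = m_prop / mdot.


tb = 56143 / 217.7 = 257.9 s

257.9 s


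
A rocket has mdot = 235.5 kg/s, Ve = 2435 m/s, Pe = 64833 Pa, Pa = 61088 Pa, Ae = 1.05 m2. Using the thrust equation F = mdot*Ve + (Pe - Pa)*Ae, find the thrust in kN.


F = 235.5 * 2435 + (64833 - 61088) * 1.05 = 577375.0 N = 577.4 kN

577.4 kN


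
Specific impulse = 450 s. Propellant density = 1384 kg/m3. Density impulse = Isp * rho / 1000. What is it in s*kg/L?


rho*Isp = 450 * 1384 / 1000 = 623 s*kg/L

623 s*kg/L


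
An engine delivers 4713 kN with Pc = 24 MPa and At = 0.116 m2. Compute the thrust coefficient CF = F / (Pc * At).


CF = 4713000 / (24e6 * 0.116) = 1.69

1.69


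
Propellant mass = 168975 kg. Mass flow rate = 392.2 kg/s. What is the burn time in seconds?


tb = 168975 / 392.2 = 430.8 s

430.8 s


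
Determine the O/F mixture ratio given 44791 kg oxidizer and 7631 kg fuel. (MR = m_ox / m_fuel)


MR = 44791 / 7631 = 5.87

5.87


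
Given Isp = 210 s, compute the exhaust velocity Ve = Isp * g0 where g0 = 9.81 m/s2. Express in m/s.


Ve = Isp * g0 = 210 * 9.81 = 2060.1 m/s

2060.1 m/s


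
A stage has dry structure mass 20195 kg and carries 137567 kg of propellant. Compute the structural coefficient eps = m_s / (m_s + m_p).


eps = 20195 / (20195 + 137567) = 0.128

0.128


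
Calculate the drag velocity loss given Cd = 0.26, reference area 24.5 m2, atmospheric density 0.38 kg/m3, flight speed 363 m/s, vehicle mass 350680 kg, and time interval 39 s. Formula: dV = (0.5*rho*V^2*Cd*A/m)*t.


D = 0.5 * 0.38 * 363^2 * 0.26 * 24.5 = 159480.02 N
a = 159480.02 / 350680 = 0.4548 m/s2
dV = 0.4548 * 39 = 17.7 m/s

17.7 m/s


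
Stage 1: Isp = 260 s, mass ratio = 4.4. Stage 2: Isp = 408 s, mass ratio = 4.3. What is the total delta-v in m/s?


dV1 = 260 * 9.81 * ln(4.4) = 3779.0 m/s
dV2 = 408 * 9.81 * ln(4.3) = 5838.1 m/s
Total dV = 3779.0 + 5838.1 = 9617.1 m/s ~ 9617 m/s

9617 m/s


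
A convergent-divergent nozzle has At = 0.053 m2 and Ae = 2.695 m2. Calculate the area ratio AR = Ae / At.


AR = 2.695 / 0.053 = 50.8

50.8


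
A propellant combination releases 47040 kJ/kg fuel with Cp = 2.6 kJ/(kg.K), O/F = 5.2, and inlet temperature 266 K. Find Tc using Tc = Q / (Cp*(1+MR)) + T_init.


Tc = 47040 / (2.6 * (1 + 5.2)) + 266 = 3184 K

3184 K


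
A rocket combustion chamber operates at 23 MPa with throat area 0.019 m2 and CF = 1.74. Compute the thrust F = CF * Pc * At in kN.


F = 1.74 * 23e6 * 0.019 = 760380.0 N = 760.4 kN

760.4 kN


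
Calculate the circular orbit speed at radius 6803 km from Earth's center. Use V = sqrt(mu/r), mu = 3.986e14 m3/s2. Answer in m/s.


V = sqrt(3.986e14 / 6803000) = 7655 m/s

7655 m/s


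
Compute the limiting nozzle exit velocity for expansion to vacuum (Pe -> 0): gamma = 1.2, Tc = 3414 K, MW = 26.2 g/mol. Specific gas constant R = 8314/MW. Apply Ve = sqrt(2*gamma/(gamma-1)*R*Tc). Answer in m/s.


R = 8314 / 26.2 = 317.33 J/(kg.K)
Ve = sqrt(2 * 1.2 / (1.2 - 1) * 317.33 * 3414) = 3606 m/s

3606 m/s


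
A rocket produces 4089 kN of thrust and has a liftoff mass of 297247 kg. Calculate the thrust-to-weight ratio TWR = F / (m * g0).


TWR = 4089000 / (297247 * 9.81) = 1.4

1.4


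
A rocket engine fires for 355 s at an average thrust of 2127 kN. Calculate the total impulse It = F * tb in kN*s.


It = 2127 * 355 = 755085 kN*s

755085 kN*s


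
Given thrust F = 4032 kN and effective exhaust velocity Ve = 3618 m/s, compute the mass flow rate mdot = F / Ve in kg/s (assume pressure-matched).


mdot = F / Ve = 4032000 / 3618 = 1114.4 kg/s

1114.4 kg/s


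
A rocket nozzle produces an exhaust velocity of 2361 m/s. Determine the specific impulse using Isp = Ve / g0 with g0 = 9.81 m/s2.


Isp = Ve / g0 = 2361 / 9.81 = 240.7 s

240.7 s


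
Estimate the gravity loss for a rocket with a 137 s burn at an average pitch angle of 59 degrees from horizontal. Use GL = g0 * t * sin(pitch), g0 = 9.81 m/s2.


GL = 9.81 * 137 * sin(59 deg) = 1152 m/s

1152 m/s


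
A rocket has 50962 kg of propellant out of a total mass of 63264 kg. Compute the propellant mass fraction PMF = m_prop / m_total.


PMF = 50962 / 63264 = 0.806

0.806


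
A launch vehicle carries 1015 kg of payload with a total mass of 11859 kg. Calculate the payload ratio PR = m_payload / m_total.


PR = 1015 / 11859 = 0.0856

0.0856


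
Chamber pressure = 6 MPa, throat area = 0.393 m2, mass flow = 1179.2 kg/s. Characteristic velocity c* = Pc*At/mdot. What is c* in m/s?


c* = 6e6 * 0.393 / 1179.2 = 2000 m/s

2000 m/s


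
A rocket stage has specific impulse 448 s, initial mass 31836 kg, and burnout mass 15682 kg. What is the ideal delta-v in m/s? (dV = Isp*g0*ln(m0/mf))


Ve = 448 * 9.81 = 4394.88 m/s
dV = 4394.88 * ln(31836/15682) = 3112 m/s

3112 m/s


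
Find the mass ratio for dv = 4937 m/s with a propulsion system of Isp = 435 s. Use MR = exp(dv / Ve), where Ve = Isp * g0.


Ve = 435 * 9.81 = 4267.35 m/s
MR = exp(4937 / 4267.35) = 3.18

3.18


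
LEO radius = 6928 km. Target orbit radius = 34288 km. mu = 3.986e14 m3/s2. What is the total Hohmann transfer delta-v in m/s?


V1 = sqrt(mu/r1) = 7585.16 m/s
dV1 = V1*(sqrt(2*r2/(r1+r2)) - 1) = 2198.87 m/s
V2 = sqrt(mu/r2) = 3409.55 m/s
dV2 = V2*(1 - sqrt(2*r1/(r1+r2))) = 1432.66 m/s
Total dV = 3632 m/s

3632 m/s


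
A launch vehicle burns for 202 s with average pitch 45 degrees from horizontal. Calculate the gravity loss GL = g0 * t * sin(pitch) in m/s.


GL = 9.81 * 202 * sin(45 deg) = 1401 m/s

1401 m/s


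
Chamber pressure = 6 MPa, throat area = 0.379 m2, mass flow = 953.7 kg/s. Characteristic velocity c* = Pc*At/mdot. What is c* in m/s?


c* = 6e6 * 0.379 / 953.7 = 2384 m/s

2384 m/s


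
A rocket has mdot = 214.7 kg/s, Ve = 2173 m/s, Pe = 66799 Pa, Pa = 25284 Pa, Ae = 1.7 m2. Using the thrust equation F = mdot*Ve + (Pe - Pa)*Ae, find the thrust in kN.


F = 214.7 * 2173 + (66799 - 25284) * 1.7 = 537119.0 N = 537.1 kN

537.1 kN
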